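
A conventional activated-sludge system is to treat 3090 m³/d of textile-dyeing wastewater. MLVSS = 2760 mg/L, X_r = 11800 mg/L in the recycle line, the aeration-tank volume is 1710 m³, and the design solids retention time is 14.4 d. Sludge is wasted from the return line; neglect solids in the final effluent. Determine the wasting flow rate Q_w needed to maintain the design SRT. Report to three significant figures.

Q_w ≈ 27.8 m³/d

Q_w = (V·X)/(θ_c X_r) = 1710 × 2760 / (14.4 × 11800) = 27.78 m³/d.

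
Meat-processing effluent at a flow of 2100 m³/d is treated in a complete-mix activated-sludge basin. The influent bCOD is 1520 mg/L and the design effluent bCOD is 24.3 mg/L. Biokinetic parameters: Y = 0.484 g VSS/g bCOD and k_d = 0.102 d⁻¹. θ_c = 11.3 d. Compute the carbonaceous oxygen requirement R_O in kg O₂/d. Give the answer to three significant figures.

Y_obs = Y / (1 + k_d θ_c) = 0.484 / (1 + 0.102 × 11.3) = 0.484 / 2.153 = 0.2248.
Q·(S₀ − S) = 2100 × (1520 − 24.3) × 10⁻³ = 3141 kg/d removed.
P_X = Y_obs·Q·(S₀ − S) = 0.2248 × 3141 = 706.2 kg VSS/d.
Carbonaceous O₂ demand = substrate oxidised − cell-mass equivalent = 3141 − 1.42 × 706.2 = 2138 kg O₂/d.

R_O ≈ 2140 kg O₂/d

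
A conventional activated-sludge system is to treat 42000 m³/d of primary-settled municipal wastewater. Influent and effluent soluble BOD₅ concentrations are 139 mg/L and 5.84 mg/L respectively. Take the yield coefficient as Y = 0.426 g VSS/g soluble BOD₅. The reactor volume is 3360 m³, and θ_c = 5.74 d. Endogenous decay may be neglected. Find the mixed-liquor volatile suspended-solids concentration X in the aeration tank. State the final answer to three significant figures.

From V·X = Y·Q·(S₀ − S)·θ_c (decay neglected): X = 0.426 × 42000 × (139 − 5.84) × 5.74 / 3360 = 4070 mg/L.

X ≈ 4070 mg/L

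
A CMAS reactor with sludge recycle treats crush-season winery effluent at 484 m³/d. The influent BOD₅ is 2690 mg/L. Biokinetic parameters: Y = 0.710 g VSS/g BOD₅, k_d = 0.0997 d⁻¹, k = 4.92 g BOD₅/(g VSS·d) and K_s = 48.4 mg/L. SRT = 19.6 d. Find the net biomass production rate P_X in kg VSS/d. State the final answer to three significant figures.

For a completely mixed reactor with recycle the Lawrence–McCarty relation gives S = K_s·(1 + k_d·θ_c) / [θ_c·(Y·k − k_d) − 1] = 48.4 × (1 + 0.0997 × 19.6) / [19.6 × (0.710 × 4.92 − 0.0997) − 1] = 143.0 / 65.51 = 2.182 mg/L.
The observed yield is Y_obs = Y/(1 + k_d·θ_c) = 0.710 / (1 + 0.0997 × 19.6) = 0.710 / 2.954 = 0.2403 g VSS per g BOD₅ removed.
Substrate removed = Q·(S₀ − S) = 484 m³/d × (2690 − 2.18) g/m³ = 1.3×10^6 g/d = 1301 kg/d.
So the net sludge growth is P_X = 0.2403 × 1301 = 312.7 kg VSS/d.

P_X ≈ 313 kg VSS/d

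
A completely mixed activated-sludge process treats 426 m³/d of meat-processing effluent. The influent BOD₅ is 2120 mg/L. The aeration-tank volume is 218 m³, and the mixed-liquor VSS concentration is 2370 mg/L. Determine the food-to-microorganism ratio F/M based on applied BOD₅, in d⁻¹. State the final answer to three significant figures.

F/M = applied load / biomass = Q·S₀/(V·X) = 426 × 2120 / (218.0 × 2370) = 1.748 d⁻¹.

F/M ≈ 1.75 d⁻¹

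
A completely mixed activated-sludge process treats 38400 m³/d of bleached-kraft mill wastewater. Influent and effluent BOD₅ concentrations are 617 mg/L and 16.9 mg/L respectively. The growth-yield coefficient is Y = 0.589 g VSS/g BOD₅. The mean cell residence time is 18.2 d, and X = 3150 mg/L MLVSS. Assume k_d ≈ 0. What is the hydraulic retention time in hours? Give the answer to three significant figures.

τ ≈ 49.0 h

V·X = Y·Q·ΔS·θ_c gives V = 0.589 × 38400 × (617 − 16.9) × 18.2 / 3150 = 78421 m³.
HRT = V/Q = 78421 m³ / 38400 m³·d⁻¹ = 2.042 d × 24 = 49.01 h.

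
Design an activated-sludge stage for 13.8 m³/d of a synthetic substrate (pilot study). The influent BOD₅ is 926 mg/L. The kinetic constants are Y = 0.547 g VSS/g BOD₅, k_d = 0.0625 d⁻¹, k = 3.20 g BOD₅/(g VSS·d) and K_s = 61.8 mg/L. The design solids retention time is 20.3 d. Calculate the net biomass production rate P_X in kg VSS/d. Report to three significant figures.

From the Monod/SRT balance for a CMAS, S = K_s·(1+k_d θ_c)/[θ_c·(Y k − k_d) − 1] = 61.8 × (1 + 0.0625 × 20.3) / [20.3 × (0.547 × 3.20 − 0.0625) − 1] = 140.2 / 33.26 = 4.215 mg/L.
Correct the yield for decay: Y_obs = Y/(1 + k_d θ_c) = 0.547 / (1 + 0.0625 × 20.3) = 0.547 / 2.269 = 0.2411.
Substrate removed = Q·(S₀ − S) = 13.8 m³/d × (926 − 4.21) g/m³ = 1.27×10^4 g/d = 12.72 kg/d.
P_X = Y_obs · Q(S₀ − S) = 0.2411 × 12.72 = 3.067 kg VSS/d.

P_X ≈ 3.07 kg VSS/d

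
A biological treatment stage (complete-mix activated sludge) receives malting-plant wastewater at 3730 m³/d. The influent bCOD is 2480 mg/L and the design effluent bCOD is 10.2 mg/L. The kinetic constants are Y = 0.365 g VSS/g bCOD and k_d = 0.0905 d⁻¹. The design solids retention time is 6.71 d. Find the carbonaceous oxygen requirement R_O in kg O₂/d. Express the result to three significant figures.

R_O ≈ 6240 kg O₂/d

Y_obs = Y / (1 + k_d θ_c) = 0.365 / (1 + 0.0905 × 6.71) = 0.365 / 1.607 = 0.2271.
Q·(S₀ − S) = 3730 × (2480 − 10.2) × 10⁻³ = 9212 kg/d removed.
Biomass synthesised: P_X = Y_obs × 9212 = 2092 kg VSS/d.
R_O = Q·ΔS − 1.42 P_X = 9212 − 2971 = 6242 kg O₂/d.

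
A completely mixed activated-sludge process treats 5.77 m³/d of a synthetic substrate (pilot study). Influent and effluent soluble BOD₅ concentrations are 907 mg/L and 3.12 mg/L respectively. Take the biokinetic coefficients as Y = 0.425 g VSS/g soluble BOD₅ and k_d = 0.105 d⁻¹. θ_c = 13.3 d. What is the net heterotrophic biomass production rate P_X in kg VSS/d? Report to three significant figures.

Observed yield with endogenous decay: Y_obs = Y / (1 + k_d·θ_c) = 0.425 / (1 + 0.105 × 13.3) = 0.425 / 2.397 = 0.1773 g VSS/g soluble BOD₅.
ΔS = 907 − 3.12 = 903.9 mg/L, so the substrate removal rate is 5.77 × 903.9/1000 = 5.215 kg soluble BOD₅/d.
P_X = Y_obs · Q(S₀ − S) = 0.1773 × 5.215 = 0.9249 kg VSS/d.

P_X ≈ 0.925 kg VSS/d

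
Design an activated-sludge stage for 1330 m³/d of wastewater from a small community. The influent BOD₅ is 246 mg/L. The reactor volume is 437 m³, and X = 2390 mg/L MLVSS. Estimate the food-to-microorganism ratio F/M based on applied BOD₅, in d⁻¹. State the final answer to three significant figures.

F/M ≈ 0.313 d⁻¹

F/M = applied load / biomass = Q·S₀/(V·X) = 1330 × 246 / (437.0 × 2390) = 0.3133 d⁻¹.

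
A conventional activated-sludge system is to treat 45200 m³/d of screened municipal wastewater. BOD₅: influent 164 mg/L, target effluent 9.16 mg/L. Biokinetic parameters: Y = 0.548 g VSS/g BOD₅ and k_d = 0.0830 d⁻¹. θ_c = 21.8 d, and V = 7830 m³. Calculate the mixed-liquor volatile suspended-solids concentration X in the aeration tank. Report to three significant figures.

From V·X·(1 + k_d·θ_c) = Y·Q·(S₀ − S)·θ_c: X = 0.548 × 45200 × (164 − 9.16) × 21.8 / [7830 × (1 + 0.0830 × 21.8)] = 3801 mg/L.

X ≈ 3800 mg/L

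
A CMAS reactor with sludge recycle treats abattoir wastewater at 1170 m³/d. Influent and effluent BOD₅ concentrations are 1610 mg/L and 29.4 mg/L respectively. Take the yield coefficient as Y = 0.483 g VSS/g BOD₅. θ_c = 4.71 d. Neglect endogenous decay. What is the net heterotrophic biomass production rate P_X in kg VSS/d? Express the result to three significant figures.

No decay correction is needed, so Y_obs = Y = 0.483.
ΔS = 1610 − 29.4 = 1581 mg/L, so the substrate removal rate is 1170 × 1581/1000 = 1849 kg BOD₅/d.
Biomass produced: P_X = Y_obs·Q·ΔS = 0.4830 × 1849 ≈ 893.2 kg VSS/d.

P_X ≈ 893 kg VSS/d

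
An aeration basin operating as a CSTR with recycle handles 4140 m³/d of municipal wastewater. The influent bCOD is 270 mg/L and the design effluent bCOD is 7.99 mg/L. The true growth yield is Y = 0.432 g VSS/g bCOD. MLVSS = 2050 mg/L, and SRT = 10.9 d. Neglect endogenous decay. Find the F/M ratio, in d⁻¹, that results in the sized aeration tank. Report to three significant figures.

V·X = Y·Q·ΔS·θ_c gives V = 0.432 × 4140 × (270 − 7.99) × 10.9 / 2050 = 2492 m³.
F/M = applied load / biomass = Q·S₀/(V·X) = 4140 × 270 / (2492 × 2050) = 0.2188 d⁻¹.

F/M ≈ 0.219 d⁻¹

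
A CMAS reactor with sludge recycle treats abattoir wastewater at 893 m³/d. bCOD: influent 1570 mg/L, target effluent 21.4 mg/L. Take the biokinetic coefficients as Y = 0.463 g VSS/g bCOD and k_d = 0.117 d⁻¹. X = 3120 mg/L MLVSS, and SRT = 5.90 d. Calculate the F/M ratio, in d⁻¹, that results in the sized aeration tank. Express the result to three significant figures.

From the SRT design equation V = Y Q (S₀−S) θ_c / [X (1 + k_d θ_c)] = 0.463 × 893 × (1570 − 21.4) × 5.90 / [3120 × (1 + 0.117 × 5.90)] = 3.78×10^6 / 5274 = 716.3 m³.
F/M = applied load / biomass = Q·S₀/(V·X) = 893 × 1570 / (716.3 × 3120) = 0.6273 d⁻¹.

F/M ≈ 0.627 d⁻¹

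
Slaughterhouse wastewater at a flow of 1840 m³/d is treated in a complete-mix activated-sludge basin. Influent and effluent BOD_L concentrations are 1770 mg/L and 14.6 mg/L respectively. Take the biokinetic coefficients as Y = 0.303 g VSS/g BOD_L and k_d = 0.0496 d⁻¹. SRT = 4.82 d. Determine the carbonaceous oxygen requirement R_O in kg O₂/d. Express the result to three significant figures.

Correct the yield for decay: Y_obs = Y/(1 + k_d θ_c) = 0.303 / (1 + 0.0496 × 4.82) = 0.303 / 1.239 = 0.2445.
ΔS = 1770 − 14.6 = 1755 mg/L, so the substrate removal rate is 1840 × 1755/1000 = 3230 kg BOD_L/d.
Net sludge production P_X = 0.2445 × 3230 = 789.8 kg VSS/d.
Carbonaceous O₂ demand = substrate oxidised − cell-mass equivalent = 3230 − 1.42 × 789.8 = 2108 kg O₂/d.

R_O ≈ 2110 kg O₂/d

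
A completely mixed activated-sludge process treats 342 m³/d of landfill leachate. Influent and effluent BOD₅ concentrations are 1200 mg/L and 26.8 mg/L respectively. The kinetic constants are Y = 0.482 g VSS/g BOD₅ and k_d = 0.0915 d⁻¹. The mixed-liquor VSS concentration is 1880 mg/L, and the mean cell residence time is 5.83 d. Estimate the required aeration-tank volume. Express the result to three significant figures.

V ≈ 391 m³

Steady-state biomass mass balance: V·X·(1 + k_d·θ_c) = Y·Q·(S₀ − S)·θ_c, so V = 0.482 × 342 × (1200 − 26.8) × 5.83 / [1880 × (1 + 0.0915 × 5.83)] = 1.13×10^6 / 2883 = 391.1 m³.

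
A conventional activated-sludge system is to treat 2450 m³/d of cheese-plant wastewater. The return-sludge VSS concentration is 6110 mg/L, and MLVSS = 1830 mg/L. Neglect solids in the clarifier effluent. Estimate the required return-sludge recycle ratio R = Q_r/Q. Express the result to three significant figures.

Solids balance on the clarifier gives (1+R)X = R·X_r, so R = X/(X_r − X) = 1830 / (6110 − 1830) = 0.4276.

R ≈ 0.428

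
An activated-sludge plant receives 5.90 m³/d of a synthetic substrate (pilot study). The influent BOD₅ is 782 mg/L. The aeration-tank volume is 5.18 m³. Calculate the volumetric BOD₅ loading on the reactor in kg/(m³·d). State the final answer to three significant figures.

L_v ≈ 0.891 kg BOD₅/(m³·d)

Volumetric loading L_v = Q·S₀ / V = 5.90 × 782 g/m³ / 5.180 m³ = 890.7 g/(m³·d) = 0.8907 kg BOD₅/(m³·d).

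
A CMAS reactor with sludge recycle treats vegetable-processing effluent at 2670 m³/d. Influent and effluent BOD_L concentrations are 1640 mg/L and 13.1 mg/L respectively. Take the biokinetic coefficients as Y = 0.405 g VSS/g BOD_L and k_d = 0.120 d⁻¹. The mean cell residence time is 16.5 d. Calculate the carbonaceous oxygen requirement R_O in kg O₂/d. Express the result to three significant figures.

Correct the yield for decay: Y_obs = Y/(1 + k_d θ_c) = 0.405 / (1 + 0.120 × 16.5) = 0.405 / 2.980 = 0.1359.
ΔS = 1640 − 13.1 = 1627 mg/L, so the substrate removal rate is 2670 × 1627/1000 = 4344 kg BOD_L/d.
P_X = Y_obs·Q·(S₀ − S) = 0.1359 × 4344 = 590.4 kg VSS/d.
Carbonaceous O₂ demand = substrate oxidised − cell-mass equivalent = 4344 − 1.42 × 590.4 = 3506 kg O₂/d.

R_O ≈ 3510 kg O₂/d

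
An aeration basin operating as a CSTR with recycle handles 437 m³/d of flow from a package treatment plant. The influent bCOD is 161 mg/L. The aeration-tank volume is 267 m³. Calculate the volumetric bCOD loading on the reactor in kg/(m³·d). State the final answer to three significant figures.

L_v = Q S₀ / V = 437 × 161 × 10⁻³ / 267.0 = 0.2635 kg/(m³·d).

L_v ≈ 0.264 kg bCOD/(m³·d)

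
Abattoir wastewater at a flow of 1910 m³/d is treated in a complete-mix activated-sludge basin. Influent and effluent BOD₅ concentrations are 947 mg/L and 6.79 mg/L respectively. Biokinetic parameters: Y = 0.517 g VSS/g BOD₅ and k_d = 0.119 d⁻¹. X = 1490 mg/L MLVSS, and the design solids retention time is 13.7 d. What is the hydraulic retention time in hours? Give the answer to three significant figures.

Steady-state biomass mass balance: V·X·(1 + k_d·θ_c) = Y·Q·(S₀ − S)·θ_c, so V = 0.517 × 1910 × (947 − 6.79) × 13.7 / [1490 × (1 + 0.119 × 13.7)] = 1.27×10^7 / 3919 = 3245 m³.
τ = V/Q = 3245/1910 = 1.699 d, or 40.78 h.

τ ≈ 40.8 h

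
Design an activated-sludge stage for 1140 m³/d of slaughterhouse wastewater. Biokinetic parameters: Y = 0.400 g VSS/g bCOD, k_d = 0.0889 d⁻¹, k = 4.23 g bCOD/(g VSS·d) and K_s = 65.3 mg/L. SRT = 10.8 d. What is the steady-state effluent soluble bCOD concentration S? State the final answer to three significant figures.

S ≈ 7.85 mg/L

For a completely mixed reactor with recycle the Lawrence–McCarty relation gives S = K_s·(1 + k_d·θ_c) / [θ_c·(Y·k − k_d) − 1] = 65.3 × (1 + 0.0889 × 10.8) / [10.8 × (0.400 × 4.23 − 0.0889) − 1] = 128.0 / 16.31 = 7.846 mg/L.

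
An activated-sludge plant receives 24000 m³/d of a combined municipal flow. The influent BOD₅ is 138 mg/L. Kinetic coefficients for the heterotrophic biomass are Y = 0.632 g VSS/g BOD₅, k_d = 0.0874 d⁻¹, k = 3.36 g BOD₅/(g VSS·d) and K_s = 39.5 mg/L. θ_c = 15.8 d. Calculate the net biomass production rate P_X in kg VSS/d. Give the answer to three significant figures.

P_X ≈ 860 kg VSS/d

From the Monod/SRT balance for a CMAS, S = K_s·(1+k_d θ_c)/[θ_c·(Y k − k_d) − 1] = 39.5 × (1 + 0.0874 × 15.8) / [15.8 × (0.632 × 3.36 − 0.0874) − 1] = 94.05 / 31.17 = 3.017 mg/L.
Y_obs = Y / (1 + k_d θ_c) = 0.632 / (1 + 0.0874 × 15.8) = 0.632 / 2.381 = 0.2654.
ΔS = 138 − 3.02 = 135.0 mg/L, so the substrate removal rate is 24000 × 135.0/1000 = 3240 kg BOD₅/d.
Net biomass production P_X = Y_obs × Q·(S₀ − S) = 0.2654 × 3240 = 859.9 kg VSS/d.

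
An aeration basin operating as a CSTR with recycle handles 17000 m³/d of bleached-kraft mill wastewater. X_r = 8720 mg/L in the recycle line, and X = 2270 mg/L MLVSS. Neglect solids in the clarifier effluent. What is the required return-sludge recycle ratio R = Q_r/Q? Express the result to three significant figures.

Mass balance around the secondary clarifier (neglecting effluent solids): R = X / (X_r − X) = 2270 / (8720 − 2270) = 0.3519.

R ≈ 0.352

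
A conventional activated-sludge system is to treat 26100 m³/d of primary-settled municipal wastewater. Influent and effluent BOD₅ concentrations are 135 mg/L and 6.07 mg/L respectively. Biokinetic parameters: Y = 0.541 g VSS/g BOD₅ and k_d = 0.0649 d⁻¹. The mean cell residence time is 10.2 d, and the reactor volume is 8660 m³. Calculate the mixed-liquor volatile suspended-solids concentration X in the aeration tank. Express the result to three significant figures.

Solving the biomass balance for X: X = Y Q (S₀−S) θ_c / [V (1+k_d θ_c)] = 0.541 × 26100 × (135 − 6.07) × 10.2 / [8660 × (1 + 0.0649 × 10.2)] = 1290 mg/L.

X ≈ 1290 mg/L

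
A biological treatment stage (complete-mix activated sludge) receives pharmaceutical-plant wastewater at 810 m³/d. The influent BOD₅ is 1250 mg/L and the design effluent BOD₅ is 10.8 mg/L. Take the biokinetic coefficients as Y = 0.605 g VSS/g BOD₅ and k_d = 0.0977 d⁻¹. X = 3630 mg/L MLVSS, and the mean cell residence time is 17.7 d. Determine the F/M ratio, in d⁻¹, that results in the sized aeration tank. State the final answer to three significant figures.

F/M ≈ 0.257 d⁻¹

Rearranging the biomass balance for a CMAS with decay, V = Y·Q·ΔS·θ_c / [X·(1+k_d θ_c)] = 0.605 × 810 × (1250 − 10.8) × 17.7 / [3630 × (1 + 0.0977 × 17.7)] = 1.07×10^7 / 9907 = 1085 m³.
Food-to-microorganism ratio F/M = Q S₀ / (V X) = 810 × 1250 / (1085 × 3630) = 0.2571 d⁻¹.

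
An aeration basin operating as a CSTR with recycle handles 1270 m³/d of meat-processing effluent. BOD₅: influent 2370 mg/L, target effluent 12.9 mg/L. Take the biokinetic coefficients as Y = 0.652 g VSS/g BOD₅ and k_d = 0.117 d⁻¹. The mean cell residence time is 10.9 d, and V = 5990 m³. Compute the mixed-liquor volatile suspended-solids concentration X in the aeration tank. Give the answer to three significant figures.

Solving the biomass balance for X: X = Y Q (S₀−S) θ_c / [V (1+k_d θ_c)] = 0.652 × 1270 × (2370 − 12.9) × 10.9 / [5990 × (1 + 0.117 × 10.9)] = 1561 mg/L.

X ≈ 1560 mg/L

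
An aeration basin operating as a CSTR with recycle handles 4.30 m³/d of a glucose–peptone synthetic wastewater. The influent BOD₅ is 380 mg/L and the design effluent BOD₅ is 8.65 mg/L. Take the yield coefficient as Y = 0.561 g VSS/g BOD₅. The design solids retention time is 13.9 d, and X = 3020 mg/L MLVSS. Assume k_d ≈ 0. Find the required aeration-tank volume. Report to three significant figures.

With k_d = 0 the design equation reduces to V = Y Q (S₀−S) θ_c / X = 0.561 × 4.30 × (380 − 8.65) × 13.9 / 3020 = 4.123 m³.

V ≈ 4.12 m³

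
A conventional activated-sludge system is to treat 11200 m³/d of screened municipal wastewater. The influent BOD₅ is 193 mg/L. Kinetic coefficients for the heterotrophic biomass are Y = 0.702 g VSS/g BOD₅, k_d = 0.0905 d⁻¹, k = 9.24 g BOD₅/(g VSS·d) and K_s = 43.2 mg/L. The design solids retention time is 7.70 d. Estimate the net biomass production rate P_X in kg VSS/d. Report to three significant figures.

From the Monod/SRT balance for a CMAS, S = K_s·(1+k_d θ_c)/[θ_c·(Y k − k_d) − 1] = 43.2 × (1 + 0.0905 × 7.70) / [7.70 × (0.702 × 9.24 − 0.0905) − 1] = 73.30 / 48.25 = 1.519 mg/L.
Observed yield with endogenous decay: Y_obs = Y / (1 + k_d·θ_c) = 0.702 / (1 + 0.0905 × 7.70) = 0.702 / 1.697 = 0.4137 g VSS/g BOD₅.
Substrate removed = Q·(S₀ − S) = 11200 m³/d × (193 − 1.52) g/m³ = 2.14×10^6 g/d = 2145 kg/d.
So the net sludge growth is P_X = 0.4137 × 2145 = 887.2 kg VSS/d.

P_X ≈ 887 kg VSS/d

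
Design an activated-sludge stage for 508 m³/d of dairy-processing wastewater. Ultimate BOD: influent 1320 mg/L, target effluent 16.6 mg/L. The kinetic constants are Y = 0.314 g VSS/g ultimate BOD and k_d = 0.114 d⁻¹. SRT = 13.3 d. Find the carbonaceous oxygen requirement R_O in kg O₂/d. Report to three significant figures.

The observed yield is Y_obs = Y/(1 + k_d·θ_c) = 0.314 / (1 + 0.114 × 13.3) = 0.314 / 2.516 = 0.1248 g VSS per g ultimate BOD removed.
ΔS = 1320 − 16.6 = 1303 mg/L, so the substrate removal rate is 508 × 1303/1000 = 662.1 kg ultimate BOD/d.
Net sludge production P_X = 0.1248 × 662.1 = 82.63 kg VSS/d.
R_O = Q·ΔS − 1.42 P_X = 662.1 − 117.3 = 544.8 kg O₂/d.

R_O ≈ 545 kg O₂/d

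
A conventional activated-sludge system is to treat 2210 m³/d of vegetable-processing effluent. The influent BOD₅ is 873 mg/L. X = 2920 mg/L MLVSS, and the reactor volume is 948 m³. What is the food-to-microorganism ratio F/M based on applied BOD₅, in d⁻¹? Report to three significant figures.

F/M ≈ 0.697 d⁻¹

F/M = Q·S₀ / (V·X) = 2210 × 873 / (948.0 × 2920) = 0.6970 g BOD₅·(g VSS·d)⁻¹.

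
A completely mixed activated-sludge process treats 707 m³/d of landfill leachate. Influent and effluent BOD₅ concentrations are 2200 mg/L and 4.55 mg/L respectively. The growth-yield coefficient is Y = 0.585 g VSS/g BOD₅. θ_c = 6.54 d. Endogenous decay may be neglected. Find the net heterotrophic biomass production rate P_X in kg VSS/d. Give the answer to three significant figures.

No decay correction is needed, so Y_obs = Y = 0.585.
Mass of BOD₅ removed per day: Q(S₀ − S) = 707 × 2195 g/m³ = 1552 kg/d.
Net biomass production P_X = Y_obs × Q·(S₀ − S) = 0.5850 × 1552 = 908.0 kg VSS/d.

P_X ≈ 908 kg VSS/d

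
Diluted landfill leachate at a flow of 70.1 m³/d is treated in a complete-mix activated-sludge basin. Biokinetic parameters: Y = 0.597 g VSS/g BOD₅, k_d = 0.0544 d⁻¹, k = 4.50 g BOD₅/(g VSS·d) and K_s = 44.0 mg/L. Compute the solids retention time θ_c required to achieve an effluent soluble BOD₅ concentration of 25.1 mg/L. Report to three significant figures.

θ_c ≈ 1.09 d

From 1/θ_c = Y·k·S/(K_s + S) − k_d: Y·k·S/(K_s+S) = 0.597 × 4.50 × 25.1 / (44.0 + 25.1) = 0.9758 d⁻¹.
Then 1/θ_c = μ − k_d = 0.9758 − 0.0544 = 0.9214 d⁻¹, giving θ_c = 1.085 d.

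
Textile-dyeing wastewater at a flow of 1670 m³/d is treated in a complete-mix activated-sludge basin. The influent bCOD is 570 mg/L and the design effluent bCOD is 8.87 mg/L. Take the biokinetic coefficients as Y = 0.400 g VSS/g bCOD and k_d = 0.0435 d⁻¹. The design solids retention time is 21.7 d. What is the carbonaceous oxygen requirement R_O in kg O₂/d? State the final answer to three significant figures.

Observed yield with endogenous decay: Y_obs = Y / (1 + k_d·θ_c) = 0.400 / (1 + 0.0435 × 21.7) = 0.400 / 1.944 = 0.2058 g VSS/g bCOD.
ΔS = 570 − 8.87 = 561.1 mg/L, so the substrate removal rate is 1670 × 561.1/1000 = 937.1 kg bCOD/d.
P_X = Y_obs·Q·(S₀ − S) = 0.2058 × 937.1 = 192.8 kg VSS/d.
Carbonaceous O₂ demand = substrate oxidised − cell-mass equivalent = 937.1 − 1.42 × 192.8 = 663.3 kg O₂/d.

R_O ≈ 663 kg O₂/d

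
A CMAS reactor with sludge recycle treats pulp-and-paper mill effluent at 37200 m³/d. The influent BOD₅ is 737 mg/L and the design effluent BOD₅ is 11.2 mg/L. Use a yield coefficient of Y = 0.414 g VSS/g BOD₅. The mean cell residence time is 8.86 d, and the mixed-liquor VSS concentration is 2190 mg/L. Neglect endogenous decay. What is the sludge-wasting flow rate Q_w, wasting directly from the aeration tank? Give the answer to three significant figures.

With k_d = 0 the design equation reduces to V = Y Q (S₀−S) θ_c / X = 0.414 × 37200 × (737 − 11.2) × 8.86 / 2190 = 45222 m³.
Wasting from the aeration tank: Q_w = V / θ_c = 45222 / 8.86 = 5104 m³/d.

Q_w ≈ 5100 m³/d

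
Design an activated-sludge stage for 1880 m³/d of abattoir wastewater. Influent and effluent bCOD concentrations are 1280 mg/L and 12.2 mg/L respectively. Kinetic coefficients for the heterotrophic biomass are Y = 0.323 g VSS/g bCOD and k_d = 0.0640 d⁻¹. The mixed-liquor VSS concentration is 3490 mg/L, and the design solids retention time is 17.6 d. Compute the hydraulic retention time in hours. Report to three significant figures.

τ ≈ 23.3 h

Rearranging the biomass balance for a CMAS with decay, V = Y·Q·ΔS·θ_c / [X·(1+k_d θ_c)] = 0.323 × 1880 × (1280 − 12.2) × 17.6 / [3490 × (1 + 0.0640 × 17.6)] = 1.35×10^7 / 7421 = 1826 m³.
τ = V/Q = 1826/1880 = 0.9712 d, or 23.31 h.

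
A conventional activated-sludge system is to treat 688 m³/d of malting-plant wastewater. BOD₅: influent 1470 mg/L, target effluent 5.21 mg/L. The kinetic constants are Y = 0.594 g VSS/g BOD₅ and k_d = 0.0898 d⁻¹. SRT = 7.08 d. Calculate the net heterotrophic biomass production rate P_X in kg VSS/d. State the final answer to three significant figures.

Observed yield with endogenous decay: Y_obs = Y / (1 + k_d·θ_c) = 0.594 / (1 + 0.0898 × 7.08) = 0.594 / 1.636 = 0.3631 g VSS/g BOD₅.
Substrate removed = Q·(S₀ − S) = 688 m³/d × (1470 − 5.21) g/m³ = 1.01×10^6 g/d = 1008 kg/d.
P_X = Y_obs · Q(S₀ − S) = 0.3631 × 1008 = 366.0 kg VSS/d.

P_X ≈ 366 kg VSS/d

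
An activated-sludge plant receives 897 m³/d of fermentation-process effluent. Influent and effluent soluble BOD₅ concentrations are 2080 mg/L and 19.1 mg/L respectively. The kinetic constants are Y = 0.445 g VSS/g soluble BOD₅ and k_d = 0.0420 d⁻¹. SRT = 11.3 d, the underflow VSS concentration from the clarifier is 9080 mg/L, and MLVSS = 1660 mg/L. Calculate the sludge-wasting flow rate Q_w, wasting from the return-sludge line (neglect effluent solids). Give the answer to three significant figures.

Q_w ≈ 61.4 m³/d

Steady-state biomass mass balance: V·X·(1 + k_d·θ_c) = Y·Q·(S₀ − S)·θ_c, so V = 0.445 × 897 × (2080 − 19.1) × 11.3 / [1660 × (1 + 0.0420 × 11.3)] = 9.3×10^6 / 2448 = 3798 m³.
Wasting from the return line (neglecting effluent solids): Q_w = V·X / (θ_c·X_r) = 3798 × 1660 / (11.3 × 9080) = 61.44 m³/d.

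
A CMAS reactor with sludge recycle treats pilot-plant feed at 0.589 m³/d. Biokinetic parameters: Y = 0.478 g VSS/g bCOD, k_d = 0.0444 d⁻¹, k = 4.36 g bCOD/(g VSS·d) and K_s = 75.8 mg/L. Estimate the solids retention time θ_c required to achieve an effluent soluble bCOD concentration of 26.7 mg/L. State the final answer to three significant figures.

Specific growth rate at S = 26.7 mg/L: μ = YkS/(K_s+S) = 0.478·4.36·26.7/(75.8+26.7) = 0.5429 d⁻¹.
θ_c = 1/(μ − k_d) = 1/(0.5429 − 0.0444) = 1/0.4985 = 2.006 d.

θ_c ≈ 2.01 d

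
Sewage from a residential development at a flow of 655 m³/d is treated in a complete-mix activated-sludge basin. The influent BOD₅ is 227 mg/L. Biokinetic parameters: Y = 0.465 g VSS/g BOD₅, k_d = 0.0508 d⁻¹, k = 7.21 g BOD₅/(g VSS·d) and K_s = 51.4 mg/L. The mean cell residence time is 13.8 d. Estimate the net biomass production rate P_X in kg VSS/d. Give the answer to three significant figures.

From the Monod/SRT balance for a CMAS, S = K_s·(1+k_d θ_c)/[θ_c·(Y k − k_d) − 1] = 51.4 × (1 + 0.0508 × 13.8) / [13.8 × (0.465 × 7.21 − 0.0508) − 1] = 87.43 / 44.57 = 1.962 mg/L.
Observed yield with endogenous decay: Y_obs = Y / (1 + k_d·θ_c) = 0.465 / (1 + 0.0508 × 13.8) = 0.465 / 1.701 = 0.2734 g VSS/g BOD₅.
Mass of BOD₅ removed per day: Q(S₀ − S) = 655 × 225.0 g/m³ = 147.4 kg/d.
Biomass produced: P_X = Y_obs·Q·ΔS = 0.2734 × 147.4 ≈ 40.29 kg VSS/d.

P_X ≈ 40.3 kg VSS/d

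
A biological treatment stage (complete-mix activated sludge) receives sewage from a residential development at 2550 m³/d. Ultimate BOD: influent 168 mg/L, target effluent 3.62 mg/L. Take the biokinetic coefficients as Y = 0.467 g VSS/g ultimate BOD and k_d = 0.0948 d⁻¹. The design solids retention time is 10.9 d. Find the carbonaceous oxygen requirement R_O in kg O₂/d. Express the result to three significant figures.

R_O ≈ 282 kg O₂/d

The observed yield is Y_obs = Y/(1 + k_d·θ_c) = 0.467 / (1 + 0.0948 × 10.9) = 0.467 / 2.033 = 0.2297 g VSS per g ultimate BOD removed.
ΔS = 168 − 3.62 = 164.4 mg/L, so the substrate removal rate is 2550 × 164.4/1000 = 419.2 kg ultimate BOD/d.
P_X = Y_obs·Q·(S₀ − S) = 0.2297 × 419.2 = 96.27 kg VSS/d.
Carbonaceous O₂ demand = substrate oxidised − cell-mass equivalent = 419.2 − 1.42 × 96.27 = 282.5 kg O₂/d.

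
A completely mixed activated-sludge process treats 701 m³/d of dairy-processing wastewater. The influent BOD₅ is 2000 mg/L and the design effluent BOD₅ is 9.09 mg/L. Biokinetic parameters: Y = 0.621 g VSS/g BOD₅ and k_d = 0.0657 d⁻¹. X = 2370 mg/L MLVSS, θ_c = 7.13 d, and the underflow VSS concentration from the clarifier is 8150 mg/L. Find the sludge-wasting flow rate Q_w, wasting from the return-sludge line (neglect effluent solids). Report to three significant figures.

Q_w ≈ 72.4 m³/d

From the SRT design equation V = Y Q (S₀−S) θ_c / [X (1 + k_d θ_c)] = 0.621 × 701 × (2000 − 9.09) × 7.13 / [2370 × (1 + 0.0657 × 7.13)] = 6.18×10^6 / 3480 = 1776 m³.
θ_c = V·X/(Q_w·X_r) when wasting from the recycle, so Q_w = V·X/(θ_c·X_r) = 1776 × 2370 / (7.13 × 8150) = 72.42 m³/d.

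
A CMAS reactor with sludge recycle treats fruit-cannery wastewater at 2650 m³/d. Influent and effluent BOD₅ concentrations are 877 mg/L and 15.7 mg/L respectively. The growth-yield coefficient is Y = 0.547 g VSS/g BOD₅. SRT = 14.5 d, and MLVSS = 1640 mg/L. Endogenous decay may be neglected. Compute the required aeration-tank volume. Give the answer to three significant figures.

With k_d = 0 the design equation reduces to V = Y Q (S₀−S) θ_c / X = 0.547 × 2650 × (877 − 15.7) × 14.5 / 1640 = 11039 m³.

V ≈ 11000 m³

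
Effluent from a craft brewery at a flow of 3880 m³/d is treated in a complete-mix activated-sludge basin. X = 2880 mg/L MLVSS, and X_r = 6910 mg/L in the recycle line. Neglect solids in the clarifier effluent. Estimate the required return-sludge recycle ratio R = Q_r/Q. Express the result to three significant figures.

R = Q_r/Q = X/(X_r − X) = 2880 / (6910 − 2880) = 0.7146.

R ≈ 0.715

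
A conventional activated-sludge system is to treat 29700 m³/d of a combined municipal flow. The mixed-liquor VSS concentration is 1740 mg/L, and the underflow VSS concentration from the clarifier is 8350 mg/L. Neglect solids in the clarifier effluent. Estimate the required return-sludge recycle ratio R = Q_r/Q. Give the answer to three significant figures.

R = Q_r/Q = X/(X_r − X) = 1740 / (8350 − 1740) = 0.2632.

R ≈ 0.263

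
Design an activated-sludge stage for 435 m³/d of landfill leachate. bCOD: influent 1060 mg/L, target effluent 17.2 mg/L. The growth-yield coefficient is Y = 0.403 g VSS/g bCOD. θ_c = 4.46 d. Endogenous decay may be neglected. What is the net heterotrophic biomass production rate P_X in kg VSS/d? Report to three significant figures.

P_X ≈ 183 kg VSS/d

Since k_d ≈ 0, Y_obs = Y = 0.403 g VSS/g bCOD.
Q·(S₀ − S) = 435 × (1060 − 17.2) × 10⁻³ = 453.6 kg/d removed.
P_X = Y_obs · Q(S₀ − S) = 0.4030 × 453.6 = 182.8 kg VSS/d.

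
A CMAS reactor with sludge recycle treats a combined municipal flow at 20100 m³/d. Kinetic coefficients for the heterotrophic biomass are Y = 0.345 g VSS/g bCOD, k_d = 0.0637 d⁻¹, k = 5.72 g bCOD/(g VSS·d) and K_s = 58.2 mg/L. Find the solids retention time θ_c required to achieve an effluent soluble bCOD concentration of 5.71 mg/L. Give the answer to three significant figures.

θ_c ≈ 8.88 d

From 1/θ_c = Y·k·S/(K_s + S) − k_d: Y·k·S/(K_s+S) = 0.345 × 5.72 × 5.71 / (58.2 + 5.71) = 0.1763 d⁻¹.
1/θ_c = 0.1763 − 0.0637 = 0.1126 d⁻¹, so θ_c = 8.880 d.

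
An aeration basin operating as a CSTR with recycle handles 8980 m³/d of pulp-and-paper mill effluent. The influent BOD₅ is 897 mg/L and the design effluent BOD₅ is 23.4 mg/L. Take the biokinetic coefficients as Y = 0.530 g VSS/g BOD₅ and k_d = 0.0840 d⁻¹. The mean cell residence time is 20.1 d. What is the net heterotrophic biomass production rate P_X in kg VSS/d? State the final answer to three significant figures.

Observed yield with endogenous decay: Y_obs = Y / (1 + k_d·θ_c) = 0.530 / (1 + 0.0840 × 20.1) = 0.530 / 2.688 = 0.1971 g VSS/g BOD₅.
Substrate removed = Q·(S₀ − S) = 8980 m³/d × (897 − 23.4) g/m³ = 7.84×10^6 g/d = 7845 kg/d.
P_X = Y_obs · Q(S₀ − S) = 0.1971 × 7845 = 1547 kg VSS/d.

P_X ≈ 1550 kg VSS/d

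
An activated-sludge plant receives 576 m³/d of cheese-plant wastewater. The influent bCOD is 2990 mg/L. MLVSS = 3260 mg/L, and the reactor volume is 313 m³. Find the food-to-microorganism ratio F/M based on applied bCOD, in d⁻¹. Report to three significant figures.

F/M = applied load / biomass = Q·S₀/(V·X) = 576 × 2990 / (313.0 × 3260) = 1.688 d⁻¹.

F/M ≈ 1.69 d⁻¹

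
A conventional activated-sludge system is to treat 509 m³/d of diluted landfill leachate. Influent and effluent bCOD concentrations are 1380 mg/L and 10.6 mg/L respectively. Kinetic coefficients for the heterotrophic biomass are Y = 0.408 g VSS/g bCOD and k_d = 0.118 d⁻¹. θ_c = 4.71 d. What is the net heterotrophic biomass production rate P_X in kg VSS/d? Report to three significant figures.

Observed yield with endogenous decay: Y_obs = Y / (1 + k_d·θ_c) = 0.408 / (1 + 0.118 × 4.71) = 0.408 / 1.556 = 0.2622 g VSS/g bCOD.
ΔS = 1380 − 10.6 = 1369 mg/L, so the substrate removal rate is 509 × 1369/1000 = 697.0 kg bCOD/d.
Biomass produced: P_X = Y_obs·Q·ΔS = 0.2622 × 697.0 ≈ 182.8 kg VSS/d.

P_X ≈ 183 kg VSS/d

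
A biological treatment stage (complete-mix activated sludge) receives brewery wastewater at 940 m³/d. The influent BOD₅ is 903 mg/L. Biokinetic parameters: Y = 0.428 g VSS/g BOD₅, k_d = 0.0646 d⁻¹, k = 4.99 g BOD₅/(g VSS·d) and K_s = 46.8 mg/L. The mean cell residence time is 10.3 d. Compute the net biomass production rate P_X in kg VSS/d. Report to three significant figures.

For a completely mixed reactor with recycle the Lawrence–McCarty relation gives S = K_s·(1 + k_d·θ_c) / [θ_c·(Y·k − k_d) − 1] = 46.8 × (1 + 0.0646 × 10.3) / [10.3 × (0.428 × 4.99 − 0.0646) − 1] = 77.94 / 20.33 = 3.833 mg/L.
Y_obs = Y / (1 + k_d θ_c) = 0.428 / (1 + 0.0646 × 10.3) = 0.428 / 1.665 = 0.2570.
Q·(S₀ − S) = 940 × (903 − 3.83) × 10⁻³ = 845.2 kg/d removed.
Biomass produced: P_X = Y_obs·Q·ΔS = 0.2570 × 845.2 ≈ 217.2 kg VSS/d.

P_X ≈ 217 kg VSS/d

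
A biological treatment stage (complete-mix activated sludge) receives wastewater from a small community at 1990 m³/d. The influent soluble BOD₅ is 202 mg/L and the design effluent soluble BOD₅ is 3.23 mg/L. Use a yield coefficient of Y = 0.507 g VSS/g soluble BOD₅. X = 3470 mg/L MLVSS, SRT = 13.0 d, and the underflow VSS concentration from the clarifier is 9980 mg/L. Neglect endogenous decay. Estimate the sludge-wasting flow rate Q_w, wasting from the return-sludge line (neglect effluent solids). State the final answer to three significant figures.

Q_w ≈ 20.1 m³/d

Biomass mass balance (decay neglected): V·X = Y·Q·(S₀ − S)·θ_c, so V = 0.507 × 1990 × (202 − 3.23) × 13.0 / 3470 = 751.3 m³.
Wasting from the return line (neglecting effluent solids): Q_w = V·X / (θ_c·X_r) = 751.3 × 3470 / (13.0 × 9980) = 20.09 m³/d.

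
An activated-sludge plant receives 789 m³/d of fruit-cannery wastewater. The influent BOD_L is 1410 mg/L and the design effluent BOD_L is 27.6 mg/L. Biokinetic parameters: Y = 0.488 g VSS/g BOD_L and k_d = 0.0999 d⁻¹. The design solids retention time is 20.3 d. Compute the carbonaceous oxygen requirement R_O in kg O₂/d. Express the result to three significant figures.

R_O ≈ 841 kg O₂/d

Y_obs = Y / (1 + k_d θ_c) = 0.488 / (1 + 0.0999 × 20.3) = 0.488 / 3.028 = 0.1612.
ΔS = 1410 − 27.6 = 1382 mg/L, so the substrate removal rate is 789 × 1382/1000 = 1091 kg BOD_L/d.
Biomass synthesised: P_X = Y_obs × 1091 = 175.8 kg VSS/d.
Carbonaceous O₂ demand = substrate oxidised − cell-mass equivalent = 1091 − 1.42 × 175.8 = 841.1 kg O₂/d.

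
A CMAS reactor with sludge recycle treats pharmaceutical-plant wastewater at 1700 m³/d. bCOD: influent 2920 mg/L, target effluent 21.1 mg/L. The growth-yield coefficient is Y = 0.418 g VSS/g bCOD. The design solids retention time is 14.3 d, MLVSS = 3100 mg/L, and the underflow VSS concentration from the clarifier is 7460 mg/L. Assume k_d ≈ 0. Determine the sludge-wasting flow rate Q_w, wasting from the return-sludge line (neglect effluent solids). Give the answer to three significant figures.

V·X = Y·Q·ΔS·θ_c gives V = 0.418 × 1700 × (2920 − 21.1) × 14.3 / 3100 = 9502 m³.
Wasting from the return line (neglecting effluent solids): Q_w = V·X / (θ_c·X_r) = 9502 × 3100 / (14.3 × 7460) = 276.1 m³/d.

Q_w ≈ 276 m³/d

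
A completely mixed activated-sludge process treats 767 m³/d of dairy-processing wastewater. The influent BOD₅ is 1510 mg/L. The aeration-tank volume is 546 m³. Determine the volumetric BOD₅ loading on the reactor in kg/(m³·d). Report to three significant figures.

L_v ≈ 2.12 kg BOD₅/(m³·d)

Applied BOD₅ load per unit volume = Q·S₀/V = (767 × 1510/1000)/546.0 = 2.121 kg BOD₅·m⁻³·d⁻¹.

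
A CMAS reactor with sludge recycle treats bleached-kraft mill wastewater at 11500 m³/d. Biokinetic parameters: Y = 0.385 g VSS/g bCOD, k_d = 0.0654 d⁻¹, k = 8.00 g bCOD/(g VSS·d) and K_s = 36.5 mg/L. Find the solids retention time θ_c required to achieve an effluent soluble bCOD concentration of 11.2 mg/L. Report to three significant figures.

Specific growth rate at S = 11.2 mg/L: μ = YkS/(K_s+S) = 0.385·8.00·11.2/(36.5+11.2) = 0.7232 d⁻¹.
Then 1/θ_c = μ − k_d = 0.7232 − 0.0654 = 0.6578 d⁻¹, giving θ_c = 1.520 d.

θ_c ≈ 1.52 d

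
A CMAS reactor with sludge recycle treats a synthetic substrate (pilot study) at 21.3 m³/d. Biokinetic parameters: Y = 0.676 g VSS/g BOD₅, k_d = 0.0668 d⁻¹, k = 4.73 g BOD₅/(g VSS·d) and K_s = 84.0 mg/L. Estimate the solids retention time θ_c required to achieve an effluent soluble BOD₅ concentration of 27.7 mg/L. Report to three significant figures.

From 1/θ_c = Y·k·S/(K_s + S) − k_d: Y·k·S/(K_s+S) = 0.676 × 4.73 × 27.7 / (84.0 + 27.7) = 0.7929 d⁻¹.
θ_c = 1/(μ − k_d) = 1/(0.7929 − 0.0668) = 1/0.7261 = 1.377 d.

θ_c ≈ 1.38 d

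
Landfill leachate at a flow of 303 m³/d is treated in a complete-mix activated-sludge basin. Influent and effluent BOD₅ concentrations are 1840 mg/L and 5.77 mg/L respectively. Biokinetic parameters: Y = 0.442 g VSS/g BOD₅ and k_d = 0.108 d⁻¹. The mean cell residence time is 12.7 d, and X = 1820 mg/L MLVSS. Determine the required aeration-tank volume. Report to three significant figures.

V ≈ 723 m³

Steady-state biomass mass balance: V·X·(1 + k_d·θ_c) = Y·Q·(S₀ − S)·θ_c, so V = 0.442 × 303 × (1840 − 5.77) × 12.7 / [1820 × (1 + 0.108 × 12.7)] = 3.12×10^6 / 4316 = 722.8 m³.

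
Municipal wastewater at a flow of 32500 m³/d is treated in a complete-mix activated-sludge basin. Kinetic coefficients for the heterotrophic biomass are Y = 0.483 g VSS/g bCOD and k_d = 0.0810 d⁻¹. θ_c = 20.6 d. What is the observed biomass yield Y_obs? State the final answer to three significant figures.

Y_obs ≈ 0.181 g VSS/g bCOD

Correct the yield for decay: Y_obs = Y/(1 + k_d θ_c) = 0.483 / (1 + 0.0810 × 20.6) = 0.483 / 2.669 = 0.1810.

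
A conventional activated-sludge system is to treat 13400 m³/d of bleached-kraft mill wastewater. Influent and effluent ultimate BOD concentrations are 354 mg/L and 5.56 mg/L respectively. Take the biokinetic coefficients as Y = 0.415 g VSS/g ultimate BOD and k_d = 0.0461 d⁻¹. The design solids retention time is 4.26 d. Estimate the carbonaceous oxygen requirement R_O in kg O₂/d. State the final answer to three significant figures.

R_O ≈ 2370 kg O₂/d

The observed yield is Y_obs = Y/(1 + k_d·θ_c) = 0.415 / (1 + 0.0461 × 4.26) = 0.415 / 1.196 = 0.3469 g VSS per g ultimate BOD removed.
ΔS = 354 − 5.56 = 348.4 mg/L, so the substrate removal rate is 13400 × 348.4/1000 = 4669 kg ultimate BOD/d.
Net sludge production P_X = 0.3469 × 4669 = 1620 kg VSS/d.
R_O = Q·ΔS − 1.42 P_X = 4669 − 2300 = 2369 kg O₂/d.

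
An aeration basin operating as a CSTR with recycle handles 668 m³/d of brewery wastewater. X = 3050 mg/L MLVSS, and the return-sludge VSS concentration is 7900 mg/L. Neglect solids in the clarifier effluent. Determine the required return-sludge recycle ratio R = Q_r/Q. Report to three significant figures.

Solids balance on the clarifier gives (1+R)X = R·X_r, so R = X/(X_r − X) = 3050 / (7900 − 3050) = 0.6289.

R ≈ 0.629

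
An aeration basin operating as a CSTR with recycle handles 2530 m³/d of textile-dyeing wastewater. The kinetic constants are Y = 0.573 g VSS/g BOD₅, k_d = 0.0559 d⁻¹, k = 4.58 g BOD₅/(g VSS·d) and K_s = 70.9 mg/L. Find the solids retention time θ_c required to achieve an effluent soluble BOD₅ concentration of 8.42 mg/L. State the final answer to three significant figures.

Specific growth rate at S = 8.42 mg/L: μ = YkS/(K_s+S) = 0.573·4.58·8.42/(70.9+8.42) = 0.2786 d⁻¹.
Then 1/θ_c = μ − k_d = 0.2786 − 0.0559 = 0.2227 d⁻¹, giving θ_c = 4.491 d.

θ_c ≈ 4.49 d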